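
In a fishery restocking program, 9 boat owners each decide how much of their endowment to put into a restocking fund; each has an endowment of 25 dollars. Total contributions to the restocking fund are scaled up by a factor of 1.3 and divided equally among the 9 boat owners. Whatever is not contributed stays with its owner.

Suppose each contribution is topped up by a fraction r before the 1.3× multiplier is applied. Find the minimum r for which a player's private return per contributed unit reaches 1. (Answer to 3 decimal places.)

5.923

With matching at rate r, one contributed unit becomes (1 + r) in the restocking fund and returns 1.3 × (1 + r) / 9 to the contributor.
Setting this equal to 1: 1 + r = 9/1.3 = 6.9231.
So the minimum matching rate is r = 6.9231 − 1 = 5.923.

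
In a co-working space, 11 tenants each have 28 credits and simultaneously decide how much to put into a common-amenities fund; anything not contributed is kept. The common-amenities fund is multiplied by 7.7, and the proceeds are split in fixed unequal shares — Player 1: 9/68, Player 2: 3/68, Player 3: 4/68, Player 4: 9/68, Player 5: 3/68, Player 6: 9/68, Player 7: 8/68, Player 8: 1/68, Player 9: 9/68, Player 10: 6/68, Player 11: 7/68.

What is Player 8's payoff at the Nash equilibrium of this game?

For player j, contributing a unit is worthwhile iff 7.7 × (j's share) ≥ 1, i.e. iff j's share is at least 0.1299.
The shares above 0.1299 belong to Player 1, Player 4, Player 6 and Player 9, contributing 28 each; the remaining 7 contribute 0. Total contributed: 112.
Player 8 keeps 28 and receives 7.7 × 112 × 1/68 = 12.68 from the common-amenities fund, for a payoff of 40.68.

40.68 credits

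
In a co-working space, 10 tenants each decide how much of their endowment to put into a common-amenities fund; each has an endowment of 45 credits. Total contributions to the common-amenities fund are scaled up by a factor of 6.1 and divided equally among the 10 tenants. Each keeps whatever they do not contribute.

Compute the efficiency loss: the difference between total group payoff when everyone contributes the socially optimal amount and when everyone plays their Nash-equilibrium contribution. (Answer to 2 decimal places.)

2295.00 credits

Each contributed unit returns 6.1/10 = 0.6100 to its contributor — below 1 — so contributing 0 is dominant for every player. At the Nash equilibrium everyone keeps their 45, and the group total is 10 × 45 = 450.
Each contributed unit returns 6.100 to the group as a whole (0.6100 to each of 10 players), which exceeds 1, so the social optimum is full contribution: group total = 6.100 × 450 = 2745.00.
Efficiency loss = 2745.00 − 450 = 2295.00.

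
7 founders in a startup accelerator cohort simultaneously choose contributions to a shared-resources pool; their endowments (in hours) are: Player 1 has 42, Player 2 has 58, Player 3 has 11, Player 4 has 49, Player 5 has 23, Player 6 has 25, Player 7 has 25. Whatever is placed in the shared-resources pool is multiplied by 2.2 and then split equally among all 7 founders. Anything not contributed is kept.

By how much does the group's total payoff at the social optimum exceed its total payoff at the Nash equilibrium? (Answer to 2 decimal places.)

The private return per contributed unit is 2.2/7 = 0.3143 < 1 for every player regardless of endowment, so the Nash equilibrium is zero contribution and the group total is Σ E_j = 42 + 58 + 11 + 49 + 23 + 25 + 25 = 233.
Each contributed unit returns 2.200 to the group, so the social optimum is full contribution by everyone: group total = 2.200 × 233 = 512.60.
Efficiency loss = (2.200 − 1) × 233 = 279.60.

279.60 hours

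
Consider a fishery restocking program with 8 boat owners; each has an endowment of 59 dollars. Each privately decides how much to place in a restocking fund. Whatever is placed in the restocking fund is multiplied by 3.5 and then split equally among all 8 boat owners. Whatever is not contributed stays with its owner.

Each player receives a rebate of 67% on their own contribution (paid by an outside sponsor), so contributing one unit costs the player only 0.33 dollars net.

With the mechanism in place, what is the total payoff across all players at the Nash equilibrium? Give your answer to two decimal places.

1968.24 dollars

Under the mechanism each unit contributed yields (3.5/8) / 0.33 = 1.3258 back to its contributor per unit of net cost, which exceeds 1, making full contribution the dominant choice for everyone.
At the Nash equilibrium everyone contributes 59. Group total payoff = 8 × (59 × 0.67 + 3.5 × 59) = 1968.24.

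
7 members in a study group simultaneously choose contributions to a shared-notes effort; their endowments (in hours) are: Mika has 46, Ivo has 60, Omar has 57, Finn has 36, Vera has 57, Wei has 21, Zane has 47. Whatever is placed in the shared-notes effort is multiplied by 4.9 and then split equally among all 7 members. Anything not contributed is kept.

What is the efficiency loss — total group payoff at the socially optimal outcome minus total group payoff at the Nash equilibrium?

The private return per contributed unit is 4.9/7 = 0.7000 < 1 for every player regardless of endowment, so the Nash equilibrium is zero contribution and the group total is Σ E_j = 46 + 60 + 57 + 36 + 57 + 21 + 47 = 324.
Each contributed unit returns 4.900 to the group, so the social optimum is full contribution by everyone: group total = 4.900 × 324 = 1587.60.
Efficiency loss = (4.900 − 1) × 324 = 1263.60.

1263.60 hours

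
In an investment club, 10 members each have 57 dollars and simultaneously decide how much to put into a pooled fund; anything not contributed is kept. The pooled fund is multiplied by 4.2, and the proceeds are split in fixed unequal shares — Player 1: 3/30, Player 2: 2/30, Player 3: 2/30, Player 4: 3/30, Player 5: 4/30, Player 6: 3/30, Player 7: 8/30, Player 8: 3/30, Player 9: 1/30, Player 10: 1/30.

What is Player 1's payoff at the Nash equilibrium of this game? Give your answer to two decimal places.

Player j's private return per contributed unit is 4.2 × (j's share). Contributing is weakly dominant for j when that share is at least 1/4.2 = 0.2381, and contributing 0 is dominant otherwise.
The only share above 0.2381 is Player 7's 8/30, contributing 57; the remaining 9 contribute 0. Total contributed: 57.
Player 1 keeps 57 and receives 4.2 × 57 × 3/30 = 23.94 from the pooled fund, for a payoff of 80.94.

80.94 dollars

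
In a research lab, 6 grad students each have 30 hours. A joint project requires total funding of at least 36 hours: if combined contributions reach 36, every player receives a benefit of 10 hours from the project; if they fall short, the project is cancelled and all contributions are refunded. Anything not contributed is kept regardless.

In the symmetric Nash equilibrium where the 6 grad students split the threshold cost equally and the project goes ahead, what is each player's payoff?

34 hours

Equal share of the threshold: 36/6 = 6.
At this profile no one gains by cutting their contribution: any cut drops the total below 36, the project is cancelled, contributions are refunded, and the deviator ends with 30, which is less than 30 − 6 + 10 = 34. Contributing more than 6 just wastes the excess. So contributing exactly 6 is a best response.
Each player's payoff: 30 − 6 + 10 = 34.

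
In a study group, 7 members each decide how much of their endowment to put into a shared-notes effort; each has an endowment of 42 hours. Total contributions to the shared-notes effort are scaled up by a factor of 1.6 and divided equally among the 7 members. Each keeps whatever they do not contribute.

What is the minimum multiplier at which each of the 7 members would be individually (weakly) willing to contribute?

A contributed unit returns (multiplier)/7 to its contributor.
This reaches 1 exactly when the multiplier is 7.

7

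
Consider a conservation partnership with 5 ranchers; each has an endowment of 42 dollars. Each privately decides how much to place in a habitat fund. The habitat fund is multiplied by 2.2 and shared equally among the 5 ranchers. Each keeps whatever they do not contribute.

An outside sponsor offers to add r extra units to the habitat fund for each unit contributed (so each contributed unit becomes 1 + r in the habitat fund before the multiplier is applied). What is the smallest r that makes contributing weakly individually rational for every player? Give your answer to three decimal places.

1.273

With matching at rate r, one contributed unit becomes (1 + r) in the habitat fund and returns 2.2 × (1 + r) / 5 to the contributor.
Setting this equal to 1: 1 + r = 5/2.2 = 2.2727.
So the minimum matching rate is r = 2.2727 − 1 = 1.273.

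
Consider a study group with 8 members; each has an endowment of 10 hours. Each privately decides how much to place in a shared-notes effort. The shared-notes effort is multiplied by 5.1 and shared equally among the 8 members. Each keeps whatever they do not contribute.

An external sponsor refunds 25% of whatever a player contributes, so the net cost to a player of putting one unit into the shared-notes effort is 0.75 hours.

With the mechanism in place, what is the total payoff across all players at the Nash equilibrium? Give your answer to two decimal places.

Even with the mechanism, each unit contributed returns only (5.1/8) / 0.75 = 0.8500 per unit of net cost, so contributing nothing is still dominant.
Everyone keeps their endowment and the group total is 8 × 10 = 80.

80.00 hours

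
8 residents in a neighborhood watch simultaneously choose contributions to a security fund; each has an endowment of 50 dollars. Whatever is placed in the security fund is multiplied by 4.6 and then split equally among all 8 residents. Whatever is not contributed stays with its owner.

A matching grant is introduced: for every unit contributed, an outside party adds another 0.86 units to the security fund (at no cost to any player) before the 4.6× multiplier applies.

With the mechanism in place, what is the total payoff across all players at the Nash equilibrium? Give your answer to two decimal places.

3422.40 dollars

The effective private return per unit is now 4.6 × 1.86 / 8 = 1.0695 > 1, so every player's dominant strategy flips to full contribution.
So the Nash equilibrium is full contribution by all 8; the group earns 4.6 × 1.86 × 400 = 3422.40.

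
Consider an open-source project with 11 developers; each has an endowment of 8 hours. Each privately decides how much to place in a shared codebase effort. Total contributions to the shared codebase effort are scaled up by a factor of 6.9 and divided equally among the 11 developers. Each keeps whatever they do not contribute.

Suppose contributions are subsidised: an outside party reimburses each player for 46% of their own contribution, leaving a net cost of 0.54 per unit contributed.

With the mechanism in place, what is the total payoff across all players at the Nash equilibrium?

647.68 hours

With the mechanism, a contributed unit returns (6.9/11) / 0.54 = 1.1616 per unit of net cost to the contributor — now above 1 — so contributing fully is weakly dominant for every player.
So the Nash equilibrium is full contribution by all 11; the group earns 11 × (8 × 0.46 + 6.9 × 8) = 647.68.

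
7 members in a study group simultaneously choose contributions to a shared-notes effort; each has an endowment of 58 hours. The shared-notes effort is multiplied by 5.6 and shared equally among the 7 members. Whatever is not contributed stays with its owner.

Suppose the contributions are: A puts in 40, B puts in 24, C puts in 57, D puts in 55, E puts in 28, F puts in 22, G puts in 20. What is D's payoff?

199.80 hours

Total contributed: 40 + 24 + 57 + 55 + 28 + 22 + 20 = 246.
Each receives 5.6 × 246 / 7 = 196.80 from the shared-notes effort.
D keeps 58 − 55 = 3, so D's payoff is 3 + 196.80 = 199.80.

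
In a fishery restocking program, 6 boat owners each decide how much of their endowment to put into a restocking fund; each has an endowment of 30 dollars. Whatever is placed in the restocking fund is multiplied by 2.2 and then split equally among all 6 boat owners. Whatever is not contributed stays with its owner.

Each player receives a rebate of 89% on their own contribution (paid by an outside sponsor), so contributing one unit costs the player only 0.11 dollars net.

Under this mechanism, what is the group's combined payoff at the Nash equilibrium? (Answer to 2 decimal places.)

The effective private return per unit is now (2.2/6) / 0.11 = 3.3333 > 1, so every player's dominant strategy flips to full contribution.
At the Nash equilibrium everyone contributes 30. Group total payoff = 6 × (30 × 0.89 + 2.2 × 30) = 556.20.

556.20 dollars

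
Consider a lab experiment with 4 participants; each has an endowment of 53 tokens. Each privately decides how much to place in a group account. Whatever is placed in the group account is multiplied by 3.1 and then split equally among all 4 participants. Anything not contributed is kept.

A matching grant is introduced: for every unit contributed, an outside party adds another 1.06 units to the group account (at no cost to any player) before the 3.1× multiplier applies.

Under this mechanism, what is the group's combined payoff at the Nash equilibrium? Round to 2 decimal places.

1353.83 tokens

Under the mechanism each unit contributed yields 3.1 × 2.06 / 4 = 1.5965 back to its contributor per unit of net cost, which exceeds 1, making full contribution the dominant choice for everyone.
At the Nash equilibrium everyone contributes 53. Group total payoff = 3.1 × 2.06 × 212 = 1353.83.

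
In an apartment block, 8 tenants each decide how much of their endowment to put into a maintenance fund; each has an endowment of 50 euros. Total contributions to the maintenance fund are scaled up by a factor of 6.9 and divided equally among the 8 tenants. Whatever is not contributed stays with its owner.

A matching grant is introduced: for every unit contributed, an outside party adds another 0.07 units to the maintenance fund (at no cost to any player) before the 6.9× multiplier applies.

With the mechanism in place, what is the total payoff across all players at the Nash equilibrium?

Even with the mechanism, each unit contributed returns only 6.9 × 1.07 / 8 = 0.9229 per unit of net cost, so contributing nothing is still dominant.
At the Nash equilibrium no one contributes; group total payoff = 8 × 50 = 400.

400.00 euros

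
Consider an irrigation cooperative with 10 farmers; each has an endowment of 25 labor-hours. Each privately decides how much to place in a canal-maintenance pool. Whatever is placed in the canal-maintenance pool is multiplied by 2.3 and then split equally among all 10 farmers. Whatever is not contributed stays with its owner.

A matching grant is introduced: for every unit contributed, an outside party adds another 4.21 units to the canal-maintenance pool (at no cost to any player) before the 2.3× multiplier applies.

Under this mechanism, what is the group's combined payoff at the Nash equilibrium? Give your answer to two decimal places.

2995.75 labor-hours

Under the mechanism each unit contributed yields 2.3 × 5.21 / 10 = 1.1983 back to its contributor per unit of net cost, which exceeds 1, making full contribution the dominant choice for everyone.
So the Nash equilibrium is full contribution by all 10; the group earns 2.3 × 5.21 × 250 = 2995.75.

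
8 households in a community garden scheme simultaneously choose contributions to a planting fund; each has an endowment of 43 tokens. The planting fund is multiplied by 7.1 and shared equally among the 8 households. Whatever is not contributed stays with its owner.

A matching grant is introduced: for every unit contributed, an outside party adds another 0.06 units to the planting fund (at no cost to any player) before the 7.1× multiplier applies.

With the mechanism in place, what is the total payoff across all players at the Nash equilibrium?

The effective private return is 7.1 × 1.06 / 8 = 0.9408, which is still under 1, so the mechanism doesn't change anyone's dominant strategy: zero contribution.
At the Nash equilibrium no one contributes; group total payoff = 8 × 43 = 344.

344.00 tokens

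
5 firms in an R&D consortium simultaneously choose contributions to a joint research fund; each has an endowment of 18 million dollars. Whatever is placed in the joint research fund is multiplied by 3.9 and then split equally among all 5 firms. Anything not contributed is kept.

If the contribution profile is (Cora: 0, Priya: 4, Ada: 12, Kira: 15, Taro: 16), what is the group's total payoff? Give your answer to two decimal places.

226.30 million dollars

Total contributed: 0 + 4 + 12 + 15 + 16 = 47; total kept: 5 × 18 − 47 = 43.
The joint research fund pays out 3.9 × 47 = 183.30 in aggregate.
Group total = 43 + 183.30 = 226.30.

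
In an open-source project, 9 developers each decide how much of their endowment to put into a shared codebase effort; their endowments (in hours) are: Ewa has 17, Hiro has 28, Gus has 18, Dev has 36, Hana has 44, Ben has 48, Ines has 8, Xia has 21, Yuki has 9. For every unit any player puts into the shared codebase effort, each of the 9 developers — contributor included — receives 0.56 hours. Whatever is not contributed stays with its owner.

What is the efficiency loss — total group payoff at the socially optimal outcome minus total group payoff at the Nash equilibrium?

925.16 hours

The private return per contributed unit is 0.56 < 1 for everyone, so the Nash equilibrium is zero contribution and the group total is Σ E_j = 17 + 28 + 18 + 36 + 44 + 48 + 8 + 21 + 9 = 229.
Each contributed unit returns 5.040 to the group, so the social optimum is full contribution by everyone: group total = 5.040 × 229 = 1154.16.
Efficiency loss = (5.040 − 1) × 229 = 925.16.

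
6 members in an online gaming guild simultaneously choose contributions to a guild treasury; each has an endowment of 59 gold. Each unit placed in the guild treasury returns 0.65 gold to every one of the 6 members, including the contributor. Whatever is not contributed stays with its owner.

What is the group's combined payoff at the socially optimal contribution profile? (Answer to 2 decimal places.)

Each contributed unit returns 3.900 to the group as a whole (0.65 to each of 6 players), which exceeds 1, so the social optimum is full contribution: group total = 3.900 × 354 = 1380.60.

1380.60 gold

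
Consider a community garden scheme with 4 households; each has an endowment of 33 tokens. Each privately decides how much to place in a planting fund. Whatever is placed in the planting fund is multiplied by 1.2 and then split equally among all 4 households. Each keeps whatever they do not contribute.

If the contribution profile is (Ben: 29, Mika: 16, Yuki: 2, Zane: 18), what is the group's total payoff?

Total contributed: 29 + 16 + 2 + 18 = 65; total kept: 4 × 33 − 65 = 67.
The planting fund pays out 1.2 × 65 = 78.00 in aggregate.
Group total = 67 + 78.00 = 145.00.

145.00 tokens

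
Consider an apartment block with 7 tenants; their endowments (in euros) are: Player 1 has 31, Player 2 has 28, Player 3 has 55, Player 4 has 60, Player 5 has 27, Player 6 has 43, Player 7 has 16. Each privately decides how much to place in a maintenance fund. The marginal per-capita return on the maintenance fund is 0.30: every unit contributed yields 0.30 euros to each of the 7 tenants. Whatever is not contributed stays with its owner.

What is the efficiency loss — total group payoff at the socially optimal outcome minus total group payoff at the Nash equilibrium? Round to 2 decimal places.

The private return per contributed unit is 0.30 < 1 for everyone, so the Nash equilibrium is zero contribution and the group total is Σ E_j = 31 + 28 + 55 + 60 + 27 + 43 + 16 = 260.
Each contributed unit returns 2.100 to the group, so the social optimum is full contribution by everyone: group total = 2.100 × 260 = 546.00.
Efficiency loss = (2.100 − 1) × 260 = 286.00.

286.00 euros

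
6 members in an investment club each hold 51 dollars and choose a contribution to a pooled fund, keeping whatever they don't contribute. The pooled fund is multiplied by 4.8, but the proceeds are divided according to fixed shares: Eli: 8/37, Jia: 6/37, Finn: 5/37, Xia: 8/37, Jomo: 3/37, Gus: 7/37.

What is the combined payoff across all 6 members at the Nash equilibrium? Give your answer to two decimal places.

A player with share s gets back 4.8·s per unit contributed, so full contribution is dominant for anyone with s > 1/4.8 = 0.2083 and zero contribution is dominant for anyone below.
The shares above 0.2083 belong to Eli and Xia, contributing 51 each; the remaining 4 contribute 0. Total contributed: 102.
The pooled fund pays out 4.8 × 102 = 489.60 in total (split across the unequal shares, but the aggregate is all that matters for the group sum).
The 4 free-riders keep 51 each, adding 204. Group total = 204 + 489.60 = 693.60.

693.60 dollars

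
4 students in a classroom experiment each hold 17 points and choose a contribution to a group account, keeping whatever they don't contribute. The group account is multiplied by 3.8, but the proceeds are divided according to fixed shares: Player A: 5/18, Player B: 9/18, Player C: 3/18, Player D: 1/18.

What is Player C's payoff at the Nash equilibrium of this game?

38.53 points

For player j, contributing a unit is worthwhile iff 3.8 × (j's share) ≥ 1, i.e. iff j's share is at least 0.2632.
Player A and Player B are above the threshold, contributing 17 each; the remaining 2 contribute 0. Total contributed: 34.
Player C keeps 17 and receives 3.8 × 34 × 3/18 = 21.53 from the group account, for a payoff of 38.53.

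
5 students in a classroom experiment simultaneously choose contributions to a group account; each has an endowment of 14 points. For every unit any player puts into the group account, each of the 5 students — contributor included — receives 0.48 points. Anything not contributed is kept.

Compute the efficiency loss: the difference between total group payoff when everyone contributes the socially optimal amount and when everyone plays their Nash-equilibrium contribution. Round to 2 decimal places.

The private return per contributed unit is 0.48 < 1, so contributing 0 is dominant for every player. At the Nash equilibrium everyone keeps their 14, and the group total is 5 × 14 = 70.
Each contributed unit returns 2.400 to the group as a whole (0.48 to each of 5 players), which exceeds 1, so the social optimum is full contribution: group total = 2.400 × 70 = 168.00.
Efficiency loss = 168.00 − 70 = 98.00.

98.00 points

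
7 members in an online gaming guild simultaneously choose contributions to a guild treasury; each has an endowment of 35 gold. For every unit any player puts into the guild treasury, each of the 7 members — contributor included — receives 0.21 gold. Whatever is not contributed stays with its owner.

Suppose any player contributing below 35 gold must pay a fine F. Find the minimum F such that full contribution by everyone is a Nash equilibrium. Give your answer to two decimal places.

Given the others contribute fully, the best deviation is to contribute 0 (any partial contribution still incurs the fine and gives up units whose private return 0.21 is below 1).
Deviating from 35 to 0 saves 35 gold but forfeits the deviator's share of the drop in the guild treasury: 0.21 × 35 = 7.35.
So the deviation gain is 35 − 7.35 = 27.65, and the fine must be at least 27.65 gold to wipe it out.

27.65 gold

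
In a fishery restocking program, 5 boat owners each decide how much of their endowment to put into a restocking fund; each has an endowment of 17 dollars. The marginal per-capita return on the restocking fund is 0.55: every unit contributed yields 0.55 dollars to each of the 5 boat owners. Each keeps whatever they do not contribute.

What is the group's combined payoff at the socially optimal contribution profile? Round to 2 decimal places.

Each contributed unit returns 2.750 to the group as a whole (0.55 to each of 5 players), which exceeds 1, so the social optimum is full contribution: group total = 2.750 × 85 = 233.75.

233.75 dollars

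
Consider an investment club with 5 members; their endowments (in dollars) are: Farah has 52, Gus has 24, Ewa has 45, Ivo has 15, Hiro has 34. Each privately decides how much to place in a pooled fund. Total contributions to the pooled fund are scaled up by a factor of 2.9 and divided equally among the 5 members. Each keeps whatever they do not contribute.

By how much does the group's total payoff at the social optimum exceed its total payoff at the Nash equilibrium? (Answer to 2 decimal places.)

323.00 dollars

The private return per contributed unit is 2.9/5 = 0.5800 < 1 for every player regardless of endowment, so the Nash equilibrium is zero contribution and the group total is Σ E_j = 52 + 24 + 45 + 15 + 34 = 170.
Each contributed unit returns 2.900 to the group, so the social optimum is full contribution by everyone: group total = 2.900 × 170 = 493.00.
Efficiency loss = (2.900 − 1) × 170 = 323.00.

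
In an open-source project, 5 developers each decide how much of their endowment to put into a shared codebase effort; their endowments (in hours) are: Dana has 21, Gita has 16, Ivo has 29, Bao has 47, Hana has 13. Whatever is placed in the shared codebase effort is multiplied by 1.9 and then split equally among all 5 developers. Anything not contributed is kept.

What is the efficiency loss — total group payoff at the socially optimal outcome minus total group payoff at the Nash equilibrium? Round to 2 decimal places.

The private return per contributed unit is 1.9/5 = 0.3800 < 1 for every player regardless of endowment, so the Nash equilibrium is zero contribution and the group total is Σ E_j = 21 + 16 + 29 + 47 + 13 = 126.
Each contributed unit returns 1.900 to the group, so the social optimum is full contribution by everyone: group total = 1.900 × 126 = 239.40.
Efficiency loss = (1.900 − 1) × 126 = 113.40.

113.40 hours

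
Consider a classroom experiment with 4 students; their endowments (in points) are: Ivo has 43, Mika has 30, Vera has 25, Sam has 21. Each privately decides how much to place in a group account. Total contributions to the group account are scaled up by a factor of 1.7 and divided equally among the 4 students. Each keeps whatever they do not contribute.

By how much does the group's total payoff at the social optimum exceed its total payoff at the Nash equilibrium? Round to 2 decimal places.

The private return per contributed unit is 1.7/4 = 0.4250 < 1 for every player regardless of endowment, so the Nash equilibrium is zero contribution and the group total is Σ E_j = 43 + 30 + 25 + 21 = 119.
Each contributed unit returns 1.700 to the group, so the social optimum is full contribution by everyone: group total = 1.700 × 119 = 202.30.
Efficiency loss = (1.700 − 1) × 119 = 83.30.

83.30 points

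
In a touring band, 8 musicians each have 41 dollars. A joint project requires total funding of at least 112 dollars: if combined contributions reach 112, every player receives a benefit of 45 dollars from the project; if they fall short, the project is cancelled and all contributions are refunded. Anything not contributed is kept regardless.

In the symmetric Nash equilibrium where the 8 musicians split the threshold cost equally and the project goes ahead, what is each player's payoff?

Equal share of the threshold: 112/8 = 14.
At this profile no one gains by cutting their contribution: any cut drops the total below 112, the project is cancelled, contributions are refunded, and the deviator ends with 41, which is less than 41 − 14 + 45 = 72. Contributing more than 14 just wastes the excess. So contributing exactly 14 is a best response.
Each player's payoff: 41 − 14 + 45 = 72.

72 dollars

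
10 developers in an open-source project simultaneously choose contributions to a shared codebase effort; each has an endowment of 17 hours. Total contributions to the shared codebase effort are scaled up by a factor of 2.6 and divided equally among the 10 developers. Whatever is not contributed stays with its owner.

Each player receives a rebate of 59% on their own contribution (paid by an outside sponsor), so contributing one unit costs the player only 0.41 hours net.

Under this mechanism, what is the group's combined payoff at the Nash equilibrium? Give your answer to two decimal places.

The effective private return is (2.6/10) / 0.41 = 0.6341, which is still under 1, so the mechanism doesn't change anyone's dominant strategy: zero contribution.
At the Nash equilibrium no one contributes; group total payoff = 10 × 17 = 170.

170.00 hours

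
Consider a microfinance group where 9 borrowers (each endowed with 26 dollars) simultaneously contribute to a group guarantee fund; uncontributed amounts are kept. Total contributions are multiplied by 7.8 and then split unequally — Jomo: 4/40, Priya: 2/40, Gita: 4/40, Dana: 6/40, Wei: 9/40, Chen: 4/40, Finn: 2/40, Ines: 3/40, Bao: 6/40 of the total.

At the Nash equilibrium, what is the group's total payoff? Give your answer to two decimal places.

764.40 dollars

Player j's private return per contributed unit is 7.8 × (j's share). Contributing is weakly dominant for j when that share is at least 1/7.8 = 0.1282, and contributing 0 is dominant otherwise.
Dana, Wei and Bao are above the threshold, contributing 26 each; the remaining 6 contribute 0. Total contributed: 78.
The group guarantee fund pays out 7.8 × 78 = 608.40 in total (split across the unequal shares, but the aggregate is all that matters for the group sum).
The 6 free-riders keep 26 each, adding 156. Group total = 156 + 608.40 = 764.40.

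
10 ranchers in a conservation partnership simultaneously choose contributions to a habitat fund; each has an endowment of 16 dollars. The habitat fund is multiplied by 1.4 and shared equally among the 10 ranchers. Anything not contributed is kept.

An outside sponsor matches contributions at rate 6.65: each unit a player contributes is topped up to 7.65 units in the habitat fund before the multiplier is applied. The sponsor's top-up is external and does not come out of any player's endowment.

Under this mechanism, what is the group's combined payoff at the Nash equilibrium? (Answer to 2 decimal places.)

1713.60 dollars

Under the mechanism each unit contributed yields 1.4 × 7.65 / 10 = 1.0710 back to its contributor per unit of net cost, which exceeds 1, making full contribution the dominant choice for everyone.
So the Nash equilibrium is full contribution by all 10; the group earns 1.4 × 7.65 × 160 = 1713.60.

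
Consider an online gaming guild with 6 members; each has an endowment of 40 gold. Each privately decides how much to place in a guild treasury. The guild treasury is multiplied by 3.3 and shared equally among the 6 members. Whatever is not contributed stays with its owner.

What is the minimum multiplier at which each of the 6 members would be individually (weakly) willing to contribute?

6

A contributed unit returns (multiplier)/6 to its contributor.
This reaches 1 exactly when the multiplier is 6.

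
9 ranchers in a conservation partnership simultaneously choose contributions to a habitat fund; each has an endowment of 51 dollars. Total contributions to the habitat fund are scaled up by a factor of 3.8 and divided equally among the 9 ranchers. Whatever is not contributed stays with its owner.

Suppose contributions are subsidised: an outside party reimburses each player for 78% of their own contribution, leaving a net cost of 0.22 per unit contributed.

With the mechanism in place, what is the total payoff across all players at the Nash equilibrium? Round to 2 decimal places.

Under the mechanism each unit contributed yields (3.8/9) / 0.22 = 1.9192 back to its contributor per unit of net cost, which exceeds 1, making full contribution the dominant choice for everyone.
So the Nash equilibrium is full contribution by all 9; the group earns 9 × (51 × 0.78 + 3.8 × 51) = 2102.22.

2102.22 dollars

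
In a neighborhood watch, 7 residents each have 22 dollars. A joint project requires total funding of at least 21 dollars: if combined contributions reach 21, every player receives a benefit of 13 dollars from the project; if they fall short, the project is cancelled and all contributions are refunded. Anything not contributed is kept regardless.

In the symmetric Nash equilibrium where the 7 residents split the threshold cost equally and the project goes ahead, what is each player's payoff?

32 dollars

Equal share of the threshold: 21/7 = 3.
At this profile no one gains by cutting their contribution: any cut drops the total below 21, the project is cancelled, contributions are refunded, and the deviator ends with 22, which is less than 22 − 3 + 13 = 32. Contributing more than 3 just wastes the excess. So contributing exactly 3 is a best response.
Each player's payoff: 22 − 3 + 13 = 32.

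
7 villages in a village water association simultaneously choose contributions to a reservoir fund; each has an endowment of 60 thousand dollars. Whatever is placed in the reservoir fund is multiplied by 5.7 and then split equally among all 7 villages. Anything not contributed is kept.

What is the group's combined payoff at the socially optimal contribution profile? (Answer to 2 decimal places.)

2394.00 thousand dollars

Each contributed unit returns 5.700 to the group as a whole (0.8143 to each of 7 players), which exceeds 1, so the social optimum is full contribution: group total = 5.700 × 420 = 2394.00.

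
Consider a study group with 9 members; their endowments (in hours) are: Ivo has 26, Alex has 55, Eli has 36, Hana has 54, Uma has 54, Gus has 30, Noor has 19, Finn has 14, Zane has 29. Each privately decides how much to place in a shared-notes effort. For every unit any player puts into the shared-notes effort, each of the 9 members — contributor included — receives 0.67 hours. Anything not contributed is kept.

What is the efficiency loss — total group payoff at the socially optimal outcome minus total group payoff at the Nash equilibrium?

The private return per contributed unit is 0.67 < 1 for everyone, so the Nash equilibrium is zero contribution and the group total is Σ E_j = 26 + 55 + 36 + 54 + 54 + 30 + 19 + 14 + 29 = 317.
Each contributed unit returns 6.030 to the group, so the social optimum is full contribution by everyone: group total = 6.030 × 317 = 1911.51.
Efficiency loss = (6.030 − 1) × 317 = 1594.51.

1594.51 hours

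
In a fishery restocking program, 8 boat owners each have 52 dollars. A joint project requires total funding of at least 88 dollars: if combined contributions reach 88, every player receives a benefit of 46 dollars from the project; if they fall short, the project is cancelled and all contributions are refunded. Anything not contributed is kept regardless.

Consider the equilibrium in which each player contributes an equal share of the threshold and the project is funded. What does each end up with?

Equal share of the threshold: 88/8 = 11.
At this profile no one gains by cutting their contribution: any cut drops the total below 88, the project is cancelled, contributions are refunded, and the deviator ends with 52, which is less than 52 − 11 + 46 = 87. Contributing more than 11 just wastes the excess. So contributing exactly 11 is a best response.
Each player's payoff: 52 − 11 + 46 = 87.

87 dollars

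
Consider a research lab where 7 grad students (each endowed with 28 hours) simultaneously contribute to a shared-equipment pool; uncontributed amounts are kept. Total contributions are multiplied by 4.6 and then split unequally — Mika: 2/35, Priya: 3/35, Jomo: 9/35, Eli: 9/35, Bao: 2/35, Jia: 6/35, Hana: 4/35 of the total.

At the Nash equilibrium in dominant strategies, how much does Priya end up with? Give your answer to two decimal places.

For player j, contributing a unit is worthwhile iff 4.6 × (j's share) ≥ 1, i.e. iff j's share is at least 0.2174.
Jomo and Eli are above the threshold, contributing 28 each; the remaining 5 contribute 0. Total contributed: 56.
Priya keeps 28 and receives 4.6 × 56 × 3/35 = 22.08 from the shared-equipment pool, for a payoff of 50.08.

50.08 hours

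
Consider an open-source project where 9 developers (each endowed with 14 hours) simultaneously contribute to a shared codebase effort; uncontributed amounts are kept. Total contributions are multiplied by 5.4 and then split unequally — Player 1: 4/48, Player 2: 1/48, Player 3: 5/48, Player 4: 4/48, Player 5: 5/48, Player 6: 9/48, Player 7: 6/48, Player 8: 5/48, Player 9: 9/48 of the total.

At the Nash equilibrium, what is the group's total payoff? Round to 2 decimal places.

249.20 hours

A player with share s gets back 5.4·s per unit contributed, so full contribution is dominant for anyone with s > 1/5.4 = 0.1852 and zero contribution is dominant for anyone below.
Player 6 and Player 9 clear that bar, contributing 14 each; the remaining 7 contribute 0. Total contributed: 28.
The shared codebase effort pays out 5.4 × 28 = 151.20 in total (split across the unequal shares, but the aggregate is all that matters for the group sum).
The 7 free-riders keep 14 each, adding 98. Group total = 98 + 151.20 = 249.20.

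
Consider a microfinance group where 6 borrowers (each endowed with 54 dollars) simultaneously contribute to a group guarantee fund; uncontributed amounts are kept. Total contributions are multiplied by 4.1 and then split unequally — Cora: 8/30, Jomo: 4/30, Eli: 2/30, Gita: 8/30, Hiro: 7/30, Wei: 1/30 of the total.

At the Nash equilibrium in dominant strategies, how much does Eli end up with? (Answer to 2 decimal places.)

Player j's private return per contributed unit is 4.1 × (j's share). Contributing is weakly dominant for j when that share is at least 1/4.1 = 0.2439, and contributing 0 is dominant otherwise.
Cora and Gita clear that bar, contributing 54 each; the remaining 4 contribute 0. Total contributed: 108.
Eli keeps 54 and receives 4.1 × 108 × 2/30 = 29.52 from the group guarantee fund, for a payoff of 83.52.

83.52 dollars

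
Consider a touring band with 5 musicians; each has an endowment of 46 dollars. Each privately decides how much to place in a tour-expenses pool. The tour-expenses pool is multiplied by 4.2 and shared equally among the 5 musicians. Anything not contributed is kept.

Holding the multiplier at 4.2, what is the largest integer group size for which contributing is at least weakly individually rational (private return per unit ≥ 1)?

Private return per unit is 4.2/(group size), which is ≥ 1 whenever the group size is ≤ 4.2.
The largest such integer is 4.

4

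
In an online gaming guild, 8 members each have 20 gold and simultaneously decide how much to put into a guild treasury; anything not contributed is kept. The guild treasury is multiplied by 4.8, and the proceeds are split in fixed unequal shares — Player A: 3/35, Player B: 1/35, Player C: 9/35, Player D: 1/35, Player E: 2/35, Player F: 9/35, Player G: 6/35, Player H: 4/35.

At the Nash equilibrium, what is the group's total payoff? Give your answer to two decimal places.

312.00 gold

Each unit j contributes comes back to j as 4.8 × (j's share), so j prefers to contribute only if that share exceeds 1/4.8 = 0.2083; otherwise keeping the unit dominates.
Player C and Player F clear that bar, contributing 20 each; the remaining 6 contribute 0. Total contributed: 40.
The guild treasury pays out 4.8 × 40 = 192.00 in total (split across the unequal shares, but the aggregate is all that matters for the group sum).
The 6 free-riders keep 20 each, adding 120. Group total = 120 + 192.00 = 312.00.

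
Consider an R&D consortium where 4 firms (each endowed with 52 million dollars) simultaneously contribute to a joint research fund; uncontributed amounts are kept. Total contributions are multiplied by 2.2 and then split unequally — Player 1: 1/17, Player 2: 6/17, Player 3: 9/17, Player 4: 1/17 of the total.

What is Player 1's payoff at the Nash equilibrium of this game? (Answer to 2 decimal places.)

Player j's private return per contributed unit is 2.2 × (j's share). Contributing is weakly dominant for j when that share is at least 1/2.2 = 0.4545, and contributing 0 is dominant otherwise.
Only Player 3 (9/17) clears that bar, contributing 52; the remaining 3 contribute 0. Total contributed: 52.
Player 1 keeps 52 and receives 2.2 × 52 × 1/17 = 6.73 from the joint research fund, for a payoff of 58.73.

58.73 million dollars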